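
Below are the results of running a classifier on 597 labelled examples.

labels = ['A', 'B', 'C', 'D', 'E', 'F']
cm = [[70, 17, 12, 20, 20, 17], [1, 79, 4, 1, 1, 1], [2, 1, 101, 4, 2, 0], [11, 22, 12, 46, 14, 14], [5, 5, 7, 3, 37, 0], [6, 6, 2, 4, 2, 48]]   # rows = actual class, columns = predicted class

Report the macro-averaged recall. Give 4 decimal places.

0.6694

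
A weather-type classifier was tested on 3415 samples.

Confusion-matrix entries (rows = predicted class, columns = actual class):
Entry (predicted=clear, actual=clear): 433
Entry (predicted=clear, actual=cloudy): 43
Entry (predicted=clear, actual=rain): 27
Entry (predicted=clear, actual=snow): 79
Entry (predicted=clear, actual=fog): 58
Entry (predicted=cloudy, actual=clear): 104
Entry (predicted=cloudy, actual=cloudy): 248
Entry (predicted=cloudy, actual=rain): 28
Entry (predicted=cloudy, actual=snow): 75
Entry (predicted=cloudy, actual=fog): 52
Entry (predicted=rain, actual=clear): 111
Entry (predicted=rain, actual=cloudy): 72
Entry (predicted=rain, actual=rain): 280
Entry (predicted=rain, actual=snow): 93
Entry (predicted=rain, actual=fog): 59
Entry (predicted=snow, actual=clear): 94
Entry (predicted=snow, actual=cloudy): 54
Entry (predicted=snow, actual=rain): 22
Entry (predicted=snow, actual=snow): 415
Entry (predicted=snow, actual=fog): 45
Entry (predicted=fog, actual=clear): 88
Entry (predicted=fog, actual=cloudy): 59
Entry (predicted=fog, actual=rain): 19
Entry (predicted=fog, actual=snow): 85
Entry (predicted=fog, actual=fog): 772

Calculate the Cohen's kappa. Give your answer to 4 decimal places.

0.5286

Observed agreement pₒ = trace/N = 2148/3415 = 0.62899
Expected agreement pₑ = Σ (rowᵢ·colᵢ)/N² = (830·640 + 476·507 + 376·615 + 747·630 + 986·1023)/3415² = 0.21291
κ = (pₒ − pₑ)/(1 − pₑ) = (0.62899 − 0.21291)/(1 − 0.21291) = 0.5286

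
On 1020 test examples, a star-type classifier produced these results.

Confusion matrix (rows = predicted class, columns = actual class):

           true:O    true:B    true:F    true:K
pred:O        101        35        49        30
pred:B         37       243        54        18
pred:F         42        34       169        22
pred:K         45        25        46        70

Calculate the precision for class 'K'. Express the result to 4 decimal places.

One-vs-rest for 'K': TP = diagonal; FP = other classes predicted 'K'; FN = 'K' predicted as other.
precision = TP/(TP+FP).
K: TP=70, FP=45+25+46=116 → 70/186 = 0.37634

0.3763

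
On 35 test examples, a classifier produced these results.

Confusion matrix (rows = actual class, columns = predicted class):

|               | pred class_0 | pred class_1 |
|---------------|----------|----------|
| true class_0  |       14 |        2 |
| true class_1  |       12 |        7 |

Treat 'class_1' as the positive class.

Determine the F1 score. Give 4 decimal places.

Precision = TP/(TP+FP) = 7/9 = 0.7778
Recall = TP/(TP+FN) = 7/19 = 0.3684
F1 = 2·TP/(2·TP+FP+FN) = 14/28 = 0.5000

0.5000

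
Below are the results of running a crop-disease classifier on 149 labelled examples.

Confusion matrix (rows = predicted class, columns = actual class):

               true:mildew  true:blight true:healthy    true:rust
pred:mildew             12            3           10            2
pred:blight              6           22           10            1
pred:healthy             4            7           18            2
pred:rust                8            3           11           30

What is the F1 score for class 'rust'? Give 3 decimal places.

Take TP from the diagonal, FP from the rest of the 'rust' prediction marginal, FN from the rest of the 'rust' actual marginal.
F1 score = 2·TP/(2·TP+FP+FN).
rust: TP=30, FP=8+3+11=22, FN=2+1+2=5 → 60/87 = 0.6897

0.690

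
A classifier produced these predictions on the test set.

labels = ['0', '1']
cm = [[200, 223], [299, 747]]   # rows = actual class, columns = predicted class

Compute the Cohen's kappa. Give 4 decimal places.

0.1775

Observed agreement pₒ = trace/N = 947/1469 = 0.64466
Expected agreement pₑ = Σ (rowᵢ·colᵢ)/N² = (423·499 + 1046·970)/1469² = 0.56799
κ = (pₒ − pₑ)/(1 − pₑ) = (0.64466 − 0.56799)/(1 − 0.56799) = 0.1775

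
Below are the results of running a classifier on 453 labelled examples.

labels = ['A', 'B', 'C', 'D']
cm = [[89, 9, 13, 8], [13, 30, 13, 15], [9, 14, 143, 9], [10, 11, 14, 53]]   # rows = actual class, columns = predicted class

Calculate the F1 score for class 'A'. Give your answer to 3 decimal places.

0.742

Treat 'A' as positive and all other classes as negative.
F1 score = 2·TP/(2·TP+FP+FN).
A: TP=89, FP=13+9+10=32, FN=9+13+8=30 → 178/240 = 0.7417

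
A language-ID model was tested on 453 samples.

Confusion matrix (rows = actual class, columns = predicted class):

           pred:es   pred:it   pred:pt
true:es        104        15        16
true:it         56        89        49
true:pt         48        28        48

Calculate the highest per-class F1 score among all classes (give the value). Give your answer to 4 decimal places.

Per-class F1 score (2·TP/(2·TP+FP+FN)):
  es: TP=104, FP=56+48=104, FN=15+16=31 → 208/343 = 0.60641
  it: TP=89, FP=15+28=43, FN=56+49=105 → 178/326 = 0.54601
  pt: TP=48, FP=16+49=65, FN=48+28=76 → 96/237 = 0.40506
Highest is class 'es' with F1 score = 0.6064.

0.6064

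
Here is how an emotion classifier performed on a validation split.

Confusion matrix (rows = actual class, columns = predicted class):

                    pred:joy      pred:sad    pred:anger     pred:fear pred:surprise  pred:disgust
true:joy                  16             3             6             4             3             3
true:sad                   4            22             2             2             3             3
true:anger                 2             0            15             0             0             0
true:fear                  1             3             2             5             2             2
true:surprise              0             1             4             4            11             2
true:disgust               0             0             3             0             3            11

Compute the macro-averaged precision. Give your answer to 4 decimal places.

0.5467

Per-class precision (TP/(TP+FP)):
  joy: TP=16, FP=4+2+1+0+0=7 → 16/23 = 0.69565
  sad: TP=22, FP=3+0+3+1+0=7 → 22/29 = 0.75862
  anger: TP=15, FP=6+2+2+4+3=17 → 15/32 = 0.46875
  fear: TP=5, FP=4+2+0+4+0=10 → 5/15 = 0.33333
  surprise: TP=11, FP=3+3+0+2+3=11 → 11/22 = 0.50000
  disgust: TP=11, FP=3+3+0+2+2=10 → 11/21 = 0.52381
Macro-precision = mean = (0.69565 + 0.75862 + 0.46875 + 0.33333 + 0.50000 + 0.52381) / 6 = 0.5467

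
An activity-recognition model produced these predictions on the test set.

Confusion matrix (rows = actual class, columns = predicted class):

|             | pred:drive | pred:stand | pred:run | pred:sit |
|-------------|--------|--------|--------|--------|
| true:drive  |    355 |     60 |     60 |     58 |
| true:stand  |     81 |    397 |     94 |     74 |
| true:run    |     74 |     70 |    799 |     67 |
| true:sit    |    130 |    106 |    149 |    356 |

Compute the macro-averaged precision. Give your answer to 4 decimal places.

0.6371

Per-class precision (TP/(TP+FP)):
  drive: TP=355, FP=81+74+130=285 → 355/640 = 0.55469
  stand: TP=397, FP=60+70+106=236 → 397/633 = 0.62717
  run: TP=799, FP=60+94+149=303 → 799/1102 = 0.72505
  sit: TP=356, FP=58+74+67=199 → 356/555 = 0.64144
Macro-precision = mean = (0.55469 + 0.62717 + 0.72505 + 0.64144) / 4 = 0.6371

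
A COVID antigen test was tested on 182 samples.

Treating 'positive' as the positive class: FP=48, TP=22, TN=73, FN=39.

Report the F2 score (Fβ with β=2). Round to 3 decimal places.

Fβ = (1+β²)·TP / ((1+β²)·TP + β²·FN + FP), with β²=4
= 5·22 / (5·22 + 4·39 + 48) = 0.350

0.350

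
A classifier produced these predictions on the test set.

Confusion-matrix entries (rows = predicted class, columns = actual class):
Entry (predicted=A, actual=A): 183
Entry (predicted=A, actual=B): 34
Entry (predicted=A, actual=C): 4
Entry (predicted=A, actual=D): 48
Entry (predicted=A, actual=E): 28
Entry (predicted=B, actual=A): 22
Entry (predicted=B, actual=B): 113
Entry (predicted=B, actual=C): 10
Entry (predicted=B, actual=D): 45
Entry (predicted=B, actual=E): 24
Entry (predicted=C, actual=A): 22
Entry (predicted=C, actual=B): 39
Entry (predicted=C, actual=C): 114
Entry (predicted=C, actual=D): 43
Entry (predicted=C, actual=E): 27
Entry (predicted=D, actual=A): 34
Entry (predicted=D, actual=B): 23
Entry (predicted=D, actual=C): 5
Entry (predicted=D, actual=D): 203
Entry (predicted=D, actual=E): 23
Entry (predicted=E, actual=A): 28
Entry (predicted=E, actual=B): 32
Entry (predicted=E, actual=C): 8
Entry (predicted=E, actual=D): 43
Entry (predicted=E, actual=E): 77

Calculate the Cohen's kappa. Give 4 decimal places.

Observed agreement pₒ = trace/N = 690/1232 = 0.56006
Expected agreement pₑ = Σ (rowᵢ·colᵢ)/N² = (289·297 + 241·214 + 141·245 + 382·288 + 179·188)/1232² = 0.20794
κ = (pₒ − pₑ)/(1 − pₑ) = (0.56006 − 0.20794)/(1 − 0.20794) = 0.4446

0.4446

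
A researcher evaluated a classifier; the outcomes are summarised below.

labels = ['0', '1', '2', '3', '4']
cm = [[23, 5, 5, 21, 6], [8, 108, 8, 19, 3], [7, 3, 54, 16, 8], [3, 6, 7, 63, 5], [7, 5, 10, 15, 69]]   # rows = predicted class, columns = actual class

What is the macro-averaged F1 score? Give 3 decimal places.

0.625

Per-class F1 score (2·TP/(2·TP+FP+FN)):
  0: TP=23, FP=5+5+21+6=37, FN=8+7+3+7=25 → 46/108 = 0.4259
  1: TP=108, FP=8+8+19+3=38, FN=5+3+6+5=19 → 216/273 = 0.7912
  2: TP=54, FP=7+3+16+8=34, FN=5+8+7+10=30 → 108/172 = 0.6279
  3: TP=63, FP=3+6+7+5=21, FN=21+19+16+15=71 → 126/218 = 0.5780
  4: TP=69, FP=7+5+10+15=37, FN=6+3+8+5=22 → 138/197 = 0.7005
Macro-F1 score = mean = (0.4259 + 0.7912 + 0.6279 + 0.5780 + 0.7005) / 5 = 0.625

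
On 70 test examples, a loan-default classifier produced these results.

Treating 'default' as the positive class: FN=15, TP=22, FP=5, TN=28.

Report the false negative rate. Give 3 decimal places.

FNR = FN/(FN+TP) = 15/(15+22) = 0.405

0.405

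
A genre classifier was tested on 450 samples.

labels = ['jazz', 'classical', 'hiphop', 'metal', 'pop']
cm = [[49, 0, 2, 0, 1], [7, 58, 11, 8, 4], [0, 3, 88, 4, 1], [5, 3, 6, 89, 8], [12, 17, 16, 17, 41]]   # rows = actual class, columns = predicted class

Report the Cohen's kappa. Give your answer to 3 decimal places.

0.651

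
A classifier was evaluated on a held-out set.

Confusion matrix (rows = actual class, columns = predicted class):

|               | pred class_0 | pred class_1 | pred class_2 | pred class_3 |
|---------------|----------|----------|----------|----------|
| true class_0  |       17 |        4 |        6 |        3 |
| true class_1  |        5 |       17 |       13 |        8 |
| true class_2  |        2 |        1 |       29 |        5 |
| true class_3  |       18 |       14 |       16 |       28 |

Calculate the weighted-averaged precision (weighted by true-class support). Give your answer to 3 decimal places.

Per-class precision (TP/(TP+FP)):
  class_0: TP=17, FP=5+2+18=25 → 17/42 = 0.4048
  class_1: TP=17, FP=4+1+14=19 → 17/36 = 0.4722
  class_2: TP=29, FP=6+13+16=35 → 29/64 = 0.4531
  class_3: TP=28, FP=3+8+5=16 → 28/44 = 0.6364
Weighted-precision = Σ (supportᵢ/N)·precisionᵢ with N=186: (30/186)·0.4048 + (43/186)·0.4722 + (37/186)·0.4531 + (76/186)·0.6364 = 0.525

0.525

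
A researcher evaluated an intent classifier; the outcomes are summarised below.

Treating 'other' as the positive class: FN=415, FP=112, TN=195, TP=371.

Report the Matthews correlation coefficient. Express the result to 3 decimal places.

0.097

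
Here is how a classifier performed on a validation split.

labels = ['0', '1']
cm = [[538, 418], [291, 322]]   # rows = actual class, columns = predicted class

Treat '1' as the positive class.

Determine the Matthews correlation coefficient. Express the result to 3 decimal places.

MCC = (TP·TN − FP·FN) / √((TP+FP)(TP+FN)(TN+FP)(TN+FN))
Numerator = 322·538 − 418·291 = 51598
Denominator = √(740·613·956·829) = √359504736880 = 599587.1387
MCC = 51598 / 599587.1387 = 0.086

0.086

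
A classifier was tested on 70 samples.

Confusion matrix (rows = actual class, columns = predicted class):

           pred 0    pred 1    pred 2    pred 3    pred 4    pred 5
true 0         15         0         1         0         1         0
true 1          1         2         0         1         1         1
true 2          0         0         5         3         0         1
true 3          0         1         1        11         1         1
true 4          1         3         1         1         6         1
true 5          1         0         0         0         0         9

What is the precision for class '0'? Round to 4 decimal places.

precision = TP/(TP+FP).
0: TP=15, FP=1+0+0+1+1=3 → 15/18 = 0.83333

0.8333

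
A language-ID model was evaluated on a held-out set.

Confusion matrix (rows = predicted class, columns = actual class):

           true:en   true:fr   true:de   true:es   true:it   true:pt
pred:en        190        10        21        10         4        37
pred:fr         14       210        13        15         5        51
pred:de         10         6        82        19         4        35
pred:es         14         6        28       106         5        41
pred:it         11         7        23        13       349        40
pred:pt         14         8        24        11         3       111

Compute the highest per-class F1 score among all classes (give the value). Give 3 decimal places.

Per-class F1 score (2·TP/(2·TP+FP+FN)):
  en: TP=190, FP=10+21+10+4+37=82, FN=14+10+14+11+14=63 → 380/525 = 0.7238
  fr: TP=210, FP=14+13+15+5+51=98, FN=10+6+6+7+8=37 → 420/555 = 0.7568
  de: TP=82, FP=10+6+19+4+35=74, FN=21+13+28+23+24=109 → 164/347 = 0.4726
  es: TP=106, FP=14+6+28+5+41=94, FN=10+15+19+13+11=68 → 212/374 = 0.5668
  it: TP=349, FP=11+7+23+13+40=94, FN=4+5+4+5+3=21 → 698/813 = 0.8585
  pt: TP=111, FP=14+8+24+11+3=60, FN=37+51+35+41+40=204 → 222/486 = 0.4568
Highest is class 'it' with F1 score = 0.859.

0.859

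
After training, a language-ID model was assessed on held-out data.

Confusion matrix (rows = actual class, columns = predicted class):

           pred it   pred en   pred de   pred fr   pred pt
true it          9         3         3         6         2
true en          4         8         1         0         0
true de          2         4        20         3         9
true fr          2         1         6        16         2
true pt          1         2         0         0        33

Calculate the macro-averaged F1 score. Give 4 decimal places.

0.5927

Per-class F1 score (2·TP/(2·TP+FP+FN)):
  it: TP=9, FP=4+2+2+1=9, FN=3+3+6+2=14 → 18/41 = 0.43902
  en: TP=8, FP=3+4+1+2=10, FN=4+1+0+0=5 → 16/31 = 0.51613
  de: TP=20, FP=3+1+6+0=10, FN=2+4+3+9=18 → 40/68 = 0.58824
  fr: TP=16, FP=6+0+3+0=9, FN=2+1+6+2=11 → 32/52 = 0.61538
  pt: TP=33, FP=2+0+9+2=13, FN=1+2+0+0=3 → 66/82 = 0.80488
Macro-F1 score = mean = (0.43902 + 0.51613 + 0.58824 + 0.61538 + 0.80488) / 5 = 0.5927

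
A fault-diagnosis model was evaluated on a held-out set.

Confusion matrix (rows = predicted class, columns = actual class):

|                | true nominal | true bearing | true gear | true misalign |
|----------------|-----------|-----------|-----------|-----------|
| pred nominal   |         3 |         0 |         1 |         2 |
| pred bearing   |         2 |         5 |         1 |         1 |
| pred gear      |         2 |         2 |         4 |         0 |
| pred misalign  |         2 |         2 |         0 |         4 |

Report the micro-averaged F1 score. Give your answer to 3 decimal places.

Micro-averaging pools counts across classes: ΣTP=16, ΣFP=15, ΣFN=15.
Micro-F1 score = 2·TP/(2·TP+FP+FN) on pooled counts = 0.516 (equals overall accuracy in single-label multiclass).

0.516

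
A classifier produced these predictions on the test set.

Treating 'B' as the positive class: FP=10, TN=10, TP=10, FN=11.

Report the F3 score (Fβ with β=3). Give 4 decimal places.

Fβ = (1+β²)·TP / ((1+β²)·TP + β²·FN + FP), with β²=9
= 10·10 / (10·10 + 9·11 + 10) = 0.4785

0.4785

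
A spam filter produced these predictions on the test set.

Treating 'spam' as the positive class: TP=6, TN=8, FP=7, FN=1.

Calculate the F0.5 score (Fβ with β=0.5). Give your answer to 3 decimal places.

0.508

Fβ = (1+β²)·TP / ((1+β²)·TP + β²·FN + FP), with β²=1/4
= 1.25·6 / (1.25·6 + 0.25·1 + 7) = 0.508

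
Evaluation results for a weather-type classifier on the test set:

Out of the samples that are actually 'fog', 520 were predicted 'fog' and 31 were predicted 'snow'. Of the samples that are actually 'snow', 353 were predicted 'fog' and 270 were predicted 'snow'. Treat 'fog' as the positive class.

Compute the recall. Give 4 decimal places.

0.9437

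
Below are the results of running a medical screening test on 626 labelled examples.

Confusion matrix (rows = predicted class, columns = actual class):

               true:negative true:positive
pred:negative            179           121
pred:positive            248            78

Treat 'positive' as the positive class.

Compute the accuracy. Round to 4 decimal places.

Accuracy = (TP+TN)/N = (78+179)/626 = 0.4105

0.4105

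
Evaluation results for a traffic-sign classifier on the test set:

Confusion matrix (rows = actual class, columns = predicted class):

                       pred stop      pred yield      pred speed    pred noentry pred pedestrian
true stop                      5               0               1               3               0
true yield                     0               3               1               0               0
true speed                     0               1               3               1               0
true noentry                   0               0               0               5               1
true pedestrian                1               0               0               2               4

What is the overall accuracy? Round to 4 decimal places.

Accuracy = trace / total = (5+3+3+5+4=20) / 31 = 20/31 = 0.6452

0.6452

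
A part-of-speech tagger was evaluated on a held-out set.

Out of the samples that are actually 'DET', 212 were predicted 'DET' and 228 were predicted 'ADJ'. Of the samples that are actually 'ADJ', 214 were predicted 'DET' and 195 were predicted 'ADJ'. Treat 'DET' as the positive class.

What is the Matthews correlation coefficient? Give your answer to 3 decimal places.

-0.041

MCC = (TP·TN − FP·FN) / √((TP+FP)(TP+FN)(TN+FP)(TN+FN))
Numerator = 212·195 − 214·228 = -7452
Denominator = √(426·440·409·423) = √32428432080 = 180078.9607
MCC = -7452 / 180078.9607 = -0.041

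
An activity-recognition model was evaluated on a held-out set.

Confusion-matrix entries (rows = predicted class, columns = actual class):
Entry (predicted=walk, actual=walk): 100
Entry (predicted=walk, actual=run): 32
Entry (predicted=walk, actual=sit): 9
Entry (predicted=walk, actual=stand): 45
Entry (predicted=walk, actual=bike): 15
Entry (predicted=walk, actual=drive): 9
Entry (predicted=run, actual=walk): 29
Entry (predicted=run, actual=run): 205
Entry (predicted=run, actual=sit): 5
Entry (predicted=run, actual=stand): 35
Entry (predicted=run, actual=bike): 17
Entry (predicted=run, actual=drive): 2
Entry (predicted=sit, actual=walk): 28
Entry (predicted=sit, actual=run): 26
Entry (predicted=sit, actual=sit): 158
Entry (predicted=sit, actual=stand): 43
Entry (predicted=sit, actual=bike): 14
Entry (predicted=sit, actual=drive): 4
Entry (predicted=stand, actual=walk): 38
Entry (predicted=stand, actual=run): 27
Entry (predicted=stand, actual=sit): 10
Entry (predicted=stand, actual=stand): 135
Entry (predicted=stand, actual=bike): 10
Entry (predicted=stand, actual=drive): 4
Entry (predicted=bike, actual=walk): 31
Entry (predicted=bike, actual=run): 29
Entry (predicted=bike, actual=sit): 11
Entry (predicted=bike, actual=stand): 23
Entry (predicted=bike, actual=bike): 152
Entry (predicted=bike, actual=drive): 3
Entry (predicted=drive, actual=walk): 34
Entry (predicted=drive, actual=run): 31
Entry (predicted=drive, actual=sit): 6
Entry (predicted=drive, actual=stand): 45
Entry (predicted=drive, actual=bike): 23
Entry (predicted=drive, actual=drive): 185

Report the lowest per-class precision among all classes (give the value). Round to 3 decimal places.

Per-class precision (TP/(TP+FP)):
  walk: TP=100, FP=32+9+45+15+9=110 → 100/210 = 0.4762
  run: TP=205, FP=29+5+35+17+2=88 → 205/293 = 0.6997
  sit: TP=158, FP=28+26+43+14+4=115 → 158/273 = 0.5788
  stand: TP=135, FP=38+27+10+10+4=89 → 135/224 = 0.6027
  bike: TP=152, FP=31+29+11+23+3=97 → 152/249 = 0.6104
  drive: TP=185, FP=34+31+6+45+23=139 → 185/324 = 0.5710
Lowest is class 'walk' with precision = 0.476.

0.476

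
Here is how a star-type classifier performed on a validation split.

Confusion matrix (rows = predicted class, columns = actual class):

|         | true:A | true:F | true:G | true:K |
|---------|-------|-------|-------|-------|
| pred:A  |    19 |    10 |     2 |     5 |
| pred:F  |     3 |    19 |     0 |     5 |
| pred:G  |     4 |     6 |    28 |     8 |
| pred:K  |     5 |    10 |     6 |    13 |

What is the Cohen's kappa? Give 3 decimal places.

Observed agreement pₒ = trace/N = 79/143 = 0.5524
Expected agreement pₑ = Σ (rowᵢ·colᵢ)/N² = (31·36 + 45·27 + 36·46 + 31·34)/143² = 0.2465
κ = (pₒ − pₑ)/(1 − pₑ) = (0.5524 − 0.2465)/(1 − 0.2465) = 0.406

0.406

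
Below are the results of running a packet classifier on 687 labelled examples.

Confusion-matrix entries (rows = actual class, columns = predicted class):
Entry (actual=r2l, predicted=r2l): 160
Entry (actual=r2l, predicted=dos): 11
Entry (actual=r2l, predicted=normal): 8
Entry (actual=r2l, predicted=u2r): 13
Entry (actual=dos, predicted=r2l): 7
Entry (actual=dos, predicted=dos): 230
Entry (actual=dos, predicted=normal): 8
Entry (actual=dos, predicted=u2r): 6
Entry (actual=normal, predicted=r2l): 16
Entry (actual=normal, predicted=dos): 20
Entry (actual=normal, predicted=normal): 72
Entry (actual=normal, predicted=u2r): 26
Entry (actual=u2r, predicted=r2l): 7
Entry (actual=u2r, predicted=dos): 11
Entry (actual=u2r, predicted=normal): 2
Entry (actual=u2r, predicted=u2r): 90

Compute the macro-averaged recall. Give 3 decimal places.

0.776

Per-class recall (TP/(TP+FN)):
  r2l: TP=160, FN=11+8+13=32 → 160/192 = 0.8333
  dos: TP=230, FN=7+8+6=21 → 230/251 = 0.9163
  normal: TP=72, FN=16+20+26=62 → 72/134 = 0.5373
  u2r: TP=90, FN=7+11+2=20 → 90/110 = 0.8182
Macro-recall = mean = (0.8333 + 0.9163 + 0.5373 + 0.8182) / 4 = 0.776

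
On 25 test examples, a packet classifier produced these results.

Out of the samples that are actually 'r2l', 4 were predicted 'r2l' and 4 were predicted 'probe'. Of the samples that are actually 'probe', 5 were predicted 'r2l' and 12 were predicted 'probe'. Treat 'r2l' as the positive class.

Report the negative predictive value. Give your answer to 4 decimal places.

NPV = TN/(TN+FN) = 12/(12+4) = 0.7500

0.7500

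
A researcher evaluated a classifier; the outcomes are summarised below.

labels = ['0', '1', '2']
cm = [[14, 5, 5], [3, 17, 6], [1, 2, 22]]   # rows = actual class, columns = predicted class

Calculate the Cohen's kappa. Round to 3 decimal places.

0.559

Observed agreement pₒ = trace/N = 53/75 = 0.7067
Expected agreement pₑ = Σ (rowᵢ·colᵢ)/N² = (24·18 + 26·24 + 25·33)/75² = 0.3344
κ = (pₒ − pₑ)/(1 − pₑ) = (0.7067 − 0.3344)/(1 − 0.3344) = 0.559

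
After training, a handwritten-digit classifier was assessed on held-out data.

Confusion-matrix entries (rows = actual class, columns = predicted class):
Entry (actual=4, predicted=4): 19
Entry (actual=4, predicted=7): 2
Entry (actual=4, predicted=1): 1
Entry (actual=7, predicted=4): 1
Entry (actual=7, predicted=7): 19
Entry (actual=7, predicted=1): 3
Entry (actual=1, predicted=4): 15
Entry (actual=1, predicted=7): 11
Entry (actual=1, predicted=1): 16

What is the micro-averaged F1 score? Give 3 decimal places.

0.621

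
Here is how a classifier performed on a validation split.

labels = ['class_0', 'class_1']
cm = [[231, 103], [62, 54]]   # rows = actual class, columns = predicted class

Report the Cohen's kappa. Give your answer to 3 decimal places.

Observed agreement pₒ = trace/N = 285/450 = 0.6333
Expected agreement pₑ = Σ (rowᵢ·colᵢ)/N² = (334·293 + 116·157)/450² = 0.5732
κ = (pₒ − pₑ)/(1 − pₑ) = (0.6333 − 0.5732)/(1 − 0.5732) = 0.141

0.141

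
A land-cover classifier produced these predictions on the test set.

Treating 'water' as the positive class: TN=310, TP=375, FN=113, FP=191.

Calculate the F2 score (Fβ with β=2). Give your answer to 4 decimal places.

Fβ = (1+β²)·TP / ((1+β²)·TP + β²·FN + FP), with β²=4
= 5·375 / (5·375 + 4·113 + 191) = 0.7446

0.7446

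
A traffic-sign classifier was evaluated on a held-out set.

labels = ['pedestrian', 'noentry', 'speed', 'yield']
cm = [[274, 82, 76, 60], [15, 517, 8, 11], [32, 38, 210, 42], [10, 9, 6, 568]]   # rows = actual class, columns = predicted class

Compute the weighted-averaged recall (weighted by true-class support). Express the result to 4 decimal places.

0.8013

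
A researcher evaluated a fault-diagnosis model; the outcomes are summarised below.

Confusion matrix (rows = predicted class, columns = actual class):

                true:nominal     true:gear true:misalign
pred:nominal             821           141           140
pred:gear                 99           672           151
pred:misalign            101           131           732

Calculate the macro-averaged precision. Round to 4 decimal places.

Per-class precision (TP/(TP+FP)):
  nominal: TP=821, FP=141+140=281 → 821/1102 = 0.74501
  gear: TP=672, FP=99+151=250 → 672/922 = 0.72885
  misalign: TP=732, FP=101+131=232 → 732/964 = 0.75934
Macro-precision = mean = (0.74501 + 0.72885 + 0.75934) / 3 = 0.7444

0.7444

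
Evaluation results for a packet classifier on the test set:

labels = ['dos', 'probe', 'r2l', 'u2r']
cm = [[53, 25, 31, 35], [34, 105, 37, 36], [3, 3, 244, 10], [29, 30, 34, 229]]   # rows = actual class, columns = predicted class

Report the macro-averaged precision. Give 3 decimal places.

0.633

Per-class precision (TP/(TP+FP)):
  dos: TP=53, FP=34+3+29=66 → 53/119 = 0.4454
  probe: TP=105, FP=25+3+30=58 → 105/163 = 0.6442
  r2l: TP=244, FP=31+37+34=102 → 244/346 = 0.7052
  u2r: TP=229, FP=35+36+10=81 → 229/310 = 0.7387
Macro-precision = mean = (0.4454 + 0.6442 + 0.7052 + 0.7387) / 4 = 0.633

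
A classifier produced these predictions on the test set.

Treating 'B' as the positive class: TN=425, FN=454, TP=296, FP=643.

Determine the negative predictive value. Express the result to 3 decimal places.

NPV = TN/(TN+FN) = 425/(425+454) = 0.484

0.484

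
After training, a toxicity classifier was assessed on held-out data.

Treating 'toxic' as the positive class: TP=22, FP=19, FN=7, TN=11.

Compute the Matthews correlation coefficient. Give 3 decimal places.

0.136

MCC = (TP·TN − FP·FN) / √((TP+FP)(TP+FN)(TN+FP)(TN+FN))
Numerator = 22·11 − 19·7 = 109
Denominator = √(41·29·30·18) = √642060 = 801.2865
MCC = 109 / 801.2865 = 0.136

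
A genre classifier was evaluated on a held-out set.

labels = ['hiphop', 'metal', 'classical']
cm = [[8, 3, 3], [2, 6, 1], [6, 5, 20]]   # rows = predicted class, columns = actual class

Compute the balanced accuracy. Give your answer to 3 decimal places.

Balanced accuracy = mean of per-class recall.
  hiphop: recall = 8/16 = 0.5000
  metal: recall = 6/14 = 0.4286
  classical: recall = 20/24 = 0.8333
Mean = (0.5000 + 0.4286 + 0.8333) / 3 = 0.587

0.587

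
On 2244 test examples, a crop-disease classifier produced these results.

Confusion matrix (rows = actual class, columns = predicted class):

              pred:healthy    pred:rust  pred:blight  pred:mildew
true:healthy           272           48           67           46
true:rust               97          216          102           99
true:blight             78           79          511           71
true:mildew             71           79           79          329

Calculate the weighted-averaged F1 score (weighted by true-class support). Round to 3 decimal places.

0.589

Per-class F1 score (2·TP/(2·TP+FP+FN)):
  healthy: TP=272, FP=97+78+71=246, FN=48+67+46=161 → 544/951 = 0.5720
  rust: TP=216, FP=48+79+79=206, FN=97+102+99=298 → 432/936 = 0.4615
  blight: TP=511, FP=67+102+79=248, FN=78+79+71=228 → 1022/1498 = 0.6822
  mildew: TP=329, FP=46+99+71=216, FN=71+79+79=229 → 658/1103 = 0.5966
Weighted-F1 score = Σ (supportᵢ/N)·F1 scoreᵢ with N=2244: (433/2244)·0.5720 + (514/2244)·0.4615 + (739/2244)·0.6822 + (558/2244)·0.5966 = 0.589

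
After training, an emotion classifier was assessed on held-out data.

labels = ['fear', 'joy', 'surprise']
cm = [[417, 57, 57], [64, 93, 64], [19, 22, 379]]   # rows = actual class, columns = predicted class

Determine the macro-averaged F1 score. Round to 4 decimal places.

0.7020

Per-class F1 score (2·TP/(2·TP+FP+FN)):
  fear: TP=417, FP=64+19=83, FN=57+57=114 → 834/1031 = 0.80892
  joy: TP=93, FP=57+22=79, FN=64+64=128 → 186/393 = 0.47328
  surprise: TP=379, FP=57+64=121, FN=19+22=41 → 758/920 = 0.82391
Macro-F1 score = mean = (0.80892 + 0.47328 + 0.82391) / 3 = 0.7020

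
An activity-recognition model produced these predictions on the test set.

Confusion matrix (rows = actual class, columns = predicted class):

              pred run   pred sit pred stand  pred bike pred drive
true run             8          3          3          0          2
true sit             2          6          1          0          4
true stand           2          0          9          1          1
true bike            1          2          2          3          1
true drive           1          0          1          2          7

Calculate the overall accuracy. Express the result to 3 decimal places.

0.532

Accuracy = trace / total = (8+6+9+3+7=33) / 62 = 33/62 = 0.532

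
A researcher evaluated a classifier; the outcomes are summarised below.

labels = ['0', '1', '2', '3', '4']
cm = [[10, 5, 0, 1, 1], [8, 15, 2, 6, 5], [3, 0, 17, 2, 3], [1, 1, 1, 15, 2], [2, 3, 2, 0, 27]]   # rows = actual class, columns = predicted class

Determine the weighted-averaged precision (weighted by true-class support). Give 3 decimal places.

0.648

Per-class precision (TP/(TP+FP)):
  0: TP=10, FP=8+3+1+2=14 → 10/24 = 0.4167
  1: TP=15, FP=5+0+1+3=9 → 15/24 = 0.6250
  2: TP=17, FP=0+2+1+2=5 → 17/22 = 0.7727
  3: TP=15, FP=1+6+2+0=9 → 15/24 = 0.6250
  4: TP=27, FP=1+5+3+2=11 → 27/38 = 0.7105
Weighted-precision = Σ (supportᵢ/N)·precisionᵢ with N=132: (17/132)·0.4167 + (36/132)·0.6250 + (25/132)·0.7727 + (20/132)·0.6250 + (34/132)·0.7105 = 0.648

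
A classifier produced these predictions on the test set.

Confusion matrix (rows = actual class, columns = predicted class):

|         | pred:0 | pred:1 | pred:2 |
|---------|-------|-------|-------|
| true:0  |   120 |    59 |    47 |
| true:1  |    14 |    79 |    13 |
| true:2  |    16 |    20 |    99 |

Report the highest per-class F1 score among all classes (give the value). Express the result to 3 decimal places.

Per-class F1 score (2·TP/(2·TP+FP+FN)):
  0: TP=120, FP=14+16=30, FN=59+47=106 → 240/376 = 0.6383
  1: TP=79, FP=59+20=79, FN=14+13=27 → 158/264 = 0.5985
  2: TP=99, FP=47+13=60, FN=16+20=36 → 198/294 = 0.6735
Highest is class '2' with F1 score = 0.673.

0.673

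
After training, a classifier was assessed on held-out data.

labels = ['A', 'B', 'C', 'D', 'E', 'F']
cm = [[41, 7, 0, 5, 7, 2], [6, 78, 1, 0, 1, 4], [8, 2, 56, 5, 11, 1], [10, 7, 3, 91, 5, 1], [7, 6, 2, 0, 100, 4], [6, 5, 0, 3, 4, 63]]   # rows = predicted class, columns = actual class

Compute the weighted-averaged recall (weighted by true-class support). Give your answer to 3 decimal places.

Per-class recall (TP/(TP+FN)):
  A: TP=41, FN=6+8+10+7+6=37 → 41/78 = 0.5256
  B: TP=78, FN=7+2+7+6+5=27 → 78/105 = 0.7429
  C: TP=56, FN=0+1+3+2+0=6 → 56/62 = 0.9032
  D: TP=91, FN=5+0+5+0+3=13 → 91/104 = 0.8750
  E: TP=100, FN=7+1+11+5+4=28 → 100/128 = 0.7813
  F: TP=63, FN=2+4+1+1+4=12 → 63/75 = 0.8400
Weighted-recall = Σ (supportᵢ/N)·recallᵢ with N=552: (78/552)·0.5256 + (105/552)·0.7429 + (62/552)·0.9032 + (104/552)·0.8750 + (128/552)·0.7813 + (75/552)·0.8400 = 0.777

0.777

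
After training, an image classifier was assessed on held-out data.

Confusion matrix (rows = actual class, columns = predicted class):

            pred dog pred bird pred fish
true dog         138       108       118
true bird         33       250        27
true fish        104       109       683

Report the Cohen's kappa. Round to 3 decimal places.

Observed agreement pₒ = trace/N = 1071/1570 = 0.6822
Expected agreement pₑ = Σ (rowᵢ·colᵢ)/N² = (364·275 + 310·467 + 896·828)/1570² = 0.4003
κ = (pₒ − pₑ)/(1 − pₑ) = (0.6822 − 0.4003)/(1 − 0.4003) = 0.470

0.470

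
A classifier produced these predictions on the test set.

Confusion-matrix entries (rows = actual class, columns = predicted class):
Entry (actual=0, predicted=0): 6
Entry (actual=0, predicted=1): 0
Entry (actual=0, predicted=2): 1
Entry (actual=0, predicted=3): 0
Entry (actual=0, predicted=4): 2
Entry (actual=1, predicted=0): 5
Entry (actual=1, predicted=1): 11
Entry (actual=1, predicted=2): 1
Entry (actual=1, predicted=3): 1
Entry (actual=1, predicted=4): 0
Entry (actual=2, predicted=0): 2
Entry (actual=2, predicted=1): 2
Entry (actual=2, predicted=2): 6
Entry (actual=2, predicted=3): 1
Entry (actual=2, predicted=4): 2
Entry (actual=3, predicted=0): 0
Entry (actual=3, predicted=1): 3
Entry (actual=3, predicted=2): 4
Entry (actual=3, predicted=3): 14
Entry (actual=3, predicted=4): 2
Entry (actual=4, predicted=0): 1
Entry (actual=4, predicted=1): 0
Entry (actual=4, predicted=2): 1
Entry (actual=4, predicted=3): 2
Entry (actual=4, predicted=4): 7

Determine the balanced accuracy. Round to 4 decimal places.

0.5969

Balanced accuracy = mean of per-class recall.
  0: recall = 6/9 = 0.66667
  1: recall = 11/18 = 0.61111
  2: recall = 6/13 = 0.46154
  3: recall = 14/23 = 0.60870
  4: recall = 7/11 = 0.63636
Mean = (0.66667 + 0.61111 + 0.46154 + 0.60870 + 0.63636) / 5 = 0.5969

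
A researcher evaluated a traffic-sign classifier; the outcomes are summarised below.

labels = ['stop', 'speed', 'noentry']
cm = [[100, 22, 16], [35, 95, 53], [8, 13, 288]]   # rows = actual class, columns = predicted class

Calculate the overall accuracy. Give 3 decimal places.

0.767

Accuracy = trace / total = (100+95+288=483) / 630 = 483/630 = 0.767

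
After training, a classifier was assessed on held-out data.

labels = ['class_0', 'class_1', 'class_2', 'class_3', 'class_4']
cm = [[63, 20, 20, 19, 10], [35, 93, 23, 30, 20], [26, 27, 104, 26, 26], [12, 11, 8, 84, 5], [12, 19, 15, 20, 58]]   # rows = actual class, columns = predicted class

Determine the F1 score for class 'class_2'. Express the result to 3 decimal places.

One-vs-rest for 'class_2': TP = diagonal; FP = other classes predicted 'class_2'; FN = 'class_2' predicted as other.
F1 score = 2·TP/(2·TP+FP+FN).
class_2: TP=104, FP=20+23+8+15=66, FN=26+27+26+26=105 → 208/379 = 0.5488

0.549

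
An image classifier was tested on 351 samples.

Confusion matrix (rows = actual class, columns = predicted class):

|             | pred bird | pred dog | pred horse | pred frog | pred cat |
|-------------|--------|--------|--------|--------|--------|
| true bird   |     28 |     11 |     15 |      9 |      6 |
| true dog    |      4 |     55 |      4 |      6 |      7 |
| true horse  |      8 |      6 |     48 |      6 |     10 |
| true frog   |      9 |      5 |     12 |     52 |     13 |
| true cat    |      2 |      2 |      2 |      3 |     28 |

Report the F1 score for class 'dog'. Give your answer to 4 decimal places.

One-vs-rest for 'dog': TP = diagonal; FP = other classes predicted 'dog'; FN = 'dog' predicted as other.
F1 score = 2·TP/(2·TP+FP+FN).
dog: TP=55, FP=11+6+5+2=24, FN=4+4+6+7=21 → 110/155 = 0.70968

0.7097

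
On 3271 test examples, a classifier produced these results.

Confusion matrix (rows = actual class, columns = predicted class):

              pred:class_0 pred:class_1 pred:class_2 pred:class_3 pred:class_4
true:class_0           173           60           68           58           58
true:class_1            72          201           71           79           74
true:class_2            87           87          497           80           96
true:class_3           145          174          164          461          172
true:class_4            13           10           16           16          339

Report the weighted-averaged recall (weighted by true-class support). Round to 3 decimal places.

0.511

Per-class recall (TP/(TP+FN)):
  class_0: TP=173, FN=60+68+58+58=244 → 173/417 = 0.4149
  class_1: TP=201, FN=72+71+79+74=296 → 201/497 = 0.4044
  class_2: TP=497, FN=87+87+80+96=350 → 497/847 = 0.5868
  class_3: TP=461, FN=145+174+164+172=655 → 461/1116 = 0.4131
  class_4: TP=339, FN=13+10+16+16=55 → 339/394 = 0.8604
Weighted-recall = Σ (supportᵢ/N)·recallᵢ with N=3271: (417/3271)·0.4149 + (497/3271)·0.4044 + (847/3271)·0.5868 + (1116/3271)·0.4131 + (394/3271)·0.8604 = 0.511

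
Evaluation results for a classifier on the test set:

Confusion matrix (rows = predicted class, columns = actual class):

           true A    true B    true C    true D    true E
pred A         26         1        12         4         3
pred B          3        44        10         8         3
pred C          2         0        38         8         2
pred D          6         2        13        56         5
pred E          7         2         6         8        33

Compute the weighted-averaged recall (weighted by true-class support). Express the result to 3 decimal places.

0.652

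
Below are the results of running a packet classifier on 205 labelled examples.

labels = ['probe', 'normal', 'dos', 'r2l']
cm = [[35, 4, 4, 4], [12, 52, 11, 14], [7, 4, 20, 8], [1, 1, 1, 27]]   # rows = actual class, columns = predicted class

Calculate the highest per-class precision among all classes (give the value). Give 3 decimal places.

0.852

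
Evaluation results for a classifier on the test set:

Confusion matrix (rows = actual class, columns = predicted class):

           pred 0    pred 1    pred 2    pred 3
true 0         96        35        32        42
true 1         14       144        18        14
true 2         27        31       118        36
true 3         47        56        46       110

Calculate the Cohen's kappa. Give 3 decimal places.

0.389

Observed agreement pₒ = trace/N = 468/866 = 0.5404
Expected agreement pₑ = Σ (rowᵢ·colᵢ)/N² = (205·184 + 190·266 + 212·214 + 259·202)/866² = 0.2479
κ = (pₒ − pₑ)/(1 − pₑ) = (0.5404 − 0.2479)/(1 − 0.2479) = 0.389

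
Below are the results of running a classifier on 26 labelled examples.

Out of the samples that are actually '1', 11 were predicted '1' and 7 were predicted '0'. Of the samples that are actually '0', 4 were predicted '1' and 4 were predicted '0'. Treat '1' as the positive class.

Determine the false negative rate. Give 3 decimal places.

0.389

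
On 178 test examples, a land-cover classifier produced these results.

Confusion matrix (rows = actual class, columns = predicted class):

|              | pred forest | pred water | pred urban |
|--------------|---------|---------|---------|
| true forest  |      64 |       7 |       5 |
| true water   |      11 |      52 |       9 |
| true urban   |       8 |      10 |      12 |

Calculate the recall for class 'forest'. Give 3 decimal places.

One-vs-rest for 'forest': TP = diagonal; FP = other classes predicted 'forest'; FN = 'forest' predicted as other.
recall = TP/(TP+FN).
forest: TP=64, FN=7+5=12 → 64/76 = 0.8421

0.842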